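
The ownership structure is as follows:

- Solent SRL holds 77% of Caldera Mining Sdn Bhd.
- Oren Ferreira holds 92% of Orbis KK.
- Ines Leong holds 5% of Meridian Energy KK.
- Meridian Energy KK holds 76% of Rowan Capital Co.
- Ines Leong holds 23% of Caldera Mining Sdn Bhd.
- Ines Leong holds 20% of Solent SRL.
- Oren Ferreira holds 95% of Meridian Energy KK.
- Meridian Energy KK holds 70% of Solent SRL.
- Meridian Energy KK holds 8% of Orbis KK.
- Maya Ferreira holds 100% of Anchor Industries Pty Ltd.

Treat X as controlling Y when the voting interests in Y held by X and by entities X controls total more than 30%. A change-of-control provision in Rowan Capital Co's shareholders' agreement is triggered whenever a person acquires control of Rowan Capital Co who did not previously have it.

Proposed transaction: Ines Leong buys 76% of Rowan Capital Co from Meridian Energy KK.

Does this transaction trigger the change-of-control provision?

Yes

The purchase adds only to Ines's holdings (Meridian's stake shrinks), so Ines is the only person who could newly come to control Rowan.
Ines's largest direct stake is 23% in Caldera, which does not meet the threshold, so Ines controls no company.
Neither Ines nor any entity Ines controls holds any voting interest in Rowan.
So before the transaction, Ines does not control Rowan.
After the purchase, Ines holds 76% of Rowan directly, and Meridian's stake falls to 0%.
Ines holds 76% of Rowan, so Ines controls Rowan.
Ines did not control Rowan before and does after, so the clause is triggered.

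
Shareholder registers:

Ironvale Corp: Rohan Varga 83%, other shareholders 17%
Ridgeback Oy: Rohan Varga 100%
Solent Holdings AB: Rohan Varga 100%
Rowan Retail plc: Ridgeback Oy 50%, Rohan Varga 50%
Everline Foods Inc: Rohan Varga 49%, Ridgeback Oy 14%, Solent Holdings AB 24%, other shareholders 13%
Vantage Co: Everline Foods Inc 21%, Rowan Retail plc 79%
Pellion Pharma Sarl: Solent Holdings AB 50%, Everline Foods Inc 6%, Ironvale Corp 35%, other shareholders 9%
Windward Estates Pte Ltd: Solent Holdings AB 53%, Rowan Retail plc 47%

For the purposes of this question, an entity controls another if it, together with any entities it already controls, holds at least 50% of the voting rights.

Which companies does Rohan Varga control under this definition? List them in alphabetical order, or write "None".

Rohan holds 83% of Ironvale, so Rohan controls Ironvale.
Rohan holds 100% of Ridgeback, so Rohan controls Ridgeback.
Rohan holds 100% of Solent, so Rohan controls Solent.
Ridgeback and Rohan together hold 50% + 50% = 100% of Rowan, so Rohan controls Rowan.
Rohan and Ridgeback and Solent together hold 49% + 14% + 24% = 87% of Everline, so Rohan controls Everline.
Everline and Rowan together hold 21% + 79% = 100% of Vantage, so Rohan controls Vantage.
Solent and Everline and Ironvale together hold 50% + 6% + 35% = 91% of Pellion, so Rohan controls Pellion.
Solent and Rowan together hold 53% + 47% = 100% of Windward, so Rohan controls Windward.

Everline Foods Inc, Ironvale Corp, Pellion Pharma Sarl, Ridgeback Oy, Rowan Retail plc, Solent Holdings AB, Vantage Co, Windward Estates Pte Ltd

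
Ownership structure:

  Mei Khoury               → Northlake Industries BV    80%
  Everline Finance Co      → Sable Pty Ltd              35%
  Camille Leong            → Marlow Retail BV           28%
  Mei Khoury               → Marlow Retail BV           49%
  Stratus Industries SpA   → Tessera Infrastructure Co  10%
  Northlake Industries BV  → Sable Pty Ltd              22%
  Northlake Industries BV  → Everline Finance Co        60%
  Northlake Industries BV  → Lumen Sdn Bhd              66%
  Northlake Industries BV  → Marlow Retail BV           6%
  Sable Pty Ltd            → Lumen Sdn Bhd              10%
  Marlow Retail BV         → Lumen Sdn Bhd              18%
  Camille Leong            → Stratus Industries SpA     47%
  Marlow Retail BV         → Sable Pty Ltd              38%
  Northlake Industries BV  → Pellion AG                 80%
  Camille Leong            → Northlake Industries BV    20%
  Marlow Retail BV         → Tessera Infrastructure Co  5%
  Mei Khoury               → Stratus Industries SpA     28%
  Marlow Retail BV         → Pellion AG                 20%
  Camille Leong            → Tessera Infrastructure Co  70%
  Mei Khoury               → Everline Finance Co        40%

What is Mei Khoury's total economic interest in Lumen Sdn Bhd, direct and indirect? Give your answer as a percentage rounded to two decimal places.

69.37%

Mei reaches Lumen along 8 paths.
Via Northlake → Everline → Sable: 80% × 60% × 35% × 10% = 1.68%.
Via Everline → Sable: 40% × 35% × 10% = 1.4%.
Via Northlake → Marlow → Sable: 80% × 6% × 38% × 10% = 0.1824%.
Via Marlow → Sable: 49% × 38% × 10% = 1.862%.
Via Northlake → Sable: 80% × 22% × 10% = 1.76%.
Via Northlake → Marlow: 80% × 6% × 18% = 0.864%.
Via Marlow: 49% × 18% = 8.82%.
Via Northlake: 80% × 66% = 52.8%.
Total: 1.68% + 1.4% + 0.1824% + 1.862% + 1.76% + 0.864% + 8.82% + 52.8% = 69.3684%.
Rounded: 69.37%.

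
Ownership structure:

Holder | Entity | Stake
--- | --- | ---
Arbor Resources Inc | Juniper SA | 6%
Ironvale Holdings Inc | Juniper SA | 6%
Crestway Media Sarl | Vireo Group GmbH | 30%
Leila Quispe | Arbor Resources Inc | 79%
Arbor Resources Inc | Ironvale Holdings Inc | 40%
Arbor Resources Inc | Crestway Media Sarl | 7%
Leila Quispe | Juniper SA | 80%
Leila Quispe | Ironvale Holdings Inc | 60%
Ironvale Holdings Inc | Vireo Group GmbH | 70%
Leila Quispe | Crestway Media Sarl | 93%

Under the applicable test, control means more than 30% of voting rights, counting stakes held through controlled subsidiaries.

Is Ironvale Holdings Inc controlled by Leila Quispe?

Leila holds 79% of Arbor, so Leila controls Arbor.
Arbor and Leila together hold 40% + 60% = 100% of Ironvale, so Leila controls Ironvale.

Yes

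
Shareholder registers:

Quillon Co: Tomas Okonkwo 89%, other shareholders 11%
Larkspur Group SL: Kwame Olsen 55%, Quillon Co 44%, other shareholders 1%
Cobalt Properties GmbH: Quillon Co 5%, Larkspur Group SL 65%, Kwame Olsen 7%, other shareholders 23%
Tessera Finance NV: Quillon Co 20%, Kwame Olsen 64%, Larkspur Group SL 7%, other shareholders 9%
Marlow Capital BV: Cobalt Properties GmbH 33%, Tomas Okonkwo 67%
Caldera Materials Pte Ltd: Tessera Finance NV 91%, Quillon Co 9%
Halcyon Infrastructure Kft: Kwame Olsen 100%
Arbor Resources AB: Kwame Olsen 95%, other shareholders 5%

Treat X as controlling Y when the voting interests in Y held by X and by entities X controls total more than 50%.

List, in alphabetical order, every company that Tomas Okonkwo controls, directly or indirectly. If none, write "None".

Marlow Capital BV, Quillon Co

Tomas holds 89% of Quillon, so Tomas controls Quillon.
Tomas holds 67% of Marlow, so Tomas controls Marlow.
No other company's threshold is met.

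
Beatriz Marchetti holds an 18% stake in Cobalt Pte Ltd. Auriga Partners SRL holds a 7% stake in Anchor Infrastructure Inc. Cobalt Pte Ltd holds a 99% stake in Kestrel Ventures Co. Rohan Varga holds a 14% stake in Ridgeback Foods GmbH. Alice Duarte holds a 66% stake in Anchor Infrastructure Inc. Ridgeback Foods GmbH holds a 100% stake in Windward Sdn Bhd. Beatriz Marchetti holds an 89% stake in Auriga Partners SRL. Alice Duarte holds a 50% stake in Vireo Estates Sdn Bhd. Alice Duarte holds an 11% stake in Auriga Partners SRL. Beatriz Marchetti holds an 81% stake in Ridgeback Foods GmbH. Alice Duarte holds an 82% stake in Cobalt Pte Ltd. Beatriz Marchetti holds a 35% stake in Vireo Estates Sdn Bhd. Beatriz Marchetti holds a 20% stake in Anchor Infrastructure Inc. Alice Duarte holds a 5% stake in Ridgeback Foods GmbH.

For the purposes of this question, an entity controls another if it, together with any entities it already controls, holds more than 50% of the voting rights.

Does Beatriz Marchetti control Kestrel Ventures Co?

Beatriz holds 89% of Auriga, so Beatriz controls Auriga.
Beatriz holds 81% of Ridgeback, so Beatriz controls Ridgeback.
Ridgeback holds 100% of Windward, so Beatriz controls Windward.
Neither Beatriz nor any entity Beatriz controls holds any voting interest in Kestrel.
So Beatriz does not control Kestrel.

No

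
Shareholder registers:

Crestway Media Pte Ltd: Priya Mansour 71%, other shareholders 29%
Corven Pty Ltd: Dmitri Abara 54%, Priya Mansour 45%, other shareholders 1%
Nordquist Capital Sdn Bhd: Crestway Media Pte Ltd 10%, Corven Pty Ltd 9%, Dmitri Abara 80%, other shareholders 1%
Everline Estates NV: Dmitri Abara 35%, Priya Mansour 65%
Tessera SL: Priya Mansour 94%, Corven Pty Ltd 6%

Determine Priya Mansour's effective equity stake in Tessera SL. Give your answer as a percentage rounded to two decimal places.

96.70%

Priya reaches Tessera along 2 paths.
Direct stake: 94% = 94%.
Via Corven: 45% × 6% = 2.7%.
Total: 94% + 2.7% = 96.7%.
Rounded: 96.70%.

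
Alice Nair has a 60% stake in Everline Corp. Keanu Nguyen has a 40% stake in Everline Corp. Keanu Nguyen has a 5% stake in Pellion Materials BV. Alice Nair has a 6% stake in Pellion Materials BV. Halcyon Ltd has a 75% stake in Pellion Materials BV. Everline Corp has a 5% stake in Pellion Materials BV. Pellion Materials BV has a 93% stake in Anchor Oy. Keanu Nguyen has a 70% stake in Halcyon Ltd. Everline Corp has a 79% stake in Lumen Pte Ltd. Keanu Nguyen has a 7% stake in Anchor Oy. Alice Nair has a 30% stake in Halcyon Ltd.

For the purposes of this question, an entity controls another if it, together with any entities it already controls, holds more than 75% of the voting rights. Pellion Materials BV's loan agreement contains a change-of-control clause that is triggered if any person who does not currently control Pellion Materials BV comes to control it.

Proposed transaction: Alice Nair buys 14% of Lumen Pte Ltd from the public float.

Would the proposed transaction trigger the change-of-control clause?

The purchase changes only Alice's holdings, so Alice is the only person who could newly come to control Pellion.
Alice's largest direct stake is 60% in Everline, which does not meet the threshold, so Alice controls no company.
In Pellion, Alice's side holds only 6%, not > 75%.
So before the transaction, Alice does not control Pellion.
After the purchase, Alice holds 14% of Lumen directly.
Alice's side now holds 14% of Lumen, not > 75%, so Alice still does not control Lumen.
After the transaction, Alice's side holds 6% of Pellion, not > 75%, so Alice still does not control Pellion.
No new person acquires control, so the clause is not triggered.

No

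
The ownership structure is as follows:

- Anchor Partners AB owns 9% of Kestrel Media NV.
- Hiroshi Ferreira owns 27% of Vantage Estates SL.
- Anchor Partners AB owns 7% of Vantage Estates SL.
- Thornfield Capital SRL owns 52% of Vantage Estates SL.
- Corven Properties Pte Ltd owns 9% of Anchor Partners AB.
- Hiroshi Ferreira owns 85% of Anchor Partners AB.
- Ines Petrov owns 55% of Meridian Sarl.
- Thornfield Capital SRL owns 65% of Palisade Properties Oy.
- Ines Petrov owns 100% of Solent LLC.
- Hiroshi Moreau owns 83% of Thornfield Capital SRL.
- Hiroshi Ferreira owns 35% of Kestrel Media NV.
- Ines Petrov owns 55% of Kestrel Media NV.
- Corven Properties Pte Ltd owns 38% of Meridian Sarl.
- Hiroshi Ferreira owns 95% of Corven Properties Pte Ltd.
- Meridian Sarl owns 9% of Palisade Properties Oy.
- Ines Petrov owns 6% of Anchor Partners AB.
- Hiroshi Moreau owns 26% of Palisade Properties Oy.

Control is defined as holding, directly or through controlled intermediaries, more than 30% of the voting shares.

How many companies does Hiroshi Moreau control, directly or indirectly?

3

Hiroshi Moreau holds 83% of Thornfield, so Hiroshi Moreau controls Thornfield.
Thornfield holds 52% of Vantage, so Hiroshi Moreau controls Vantage.
Thornfield and Hiroshi Moreau together hold 65% + 26% = 91% of Palisade, so Hiroshi Moreau controls Palisade.
No other company's threshold is met.
Hiroshi Moreau controls 3 companies.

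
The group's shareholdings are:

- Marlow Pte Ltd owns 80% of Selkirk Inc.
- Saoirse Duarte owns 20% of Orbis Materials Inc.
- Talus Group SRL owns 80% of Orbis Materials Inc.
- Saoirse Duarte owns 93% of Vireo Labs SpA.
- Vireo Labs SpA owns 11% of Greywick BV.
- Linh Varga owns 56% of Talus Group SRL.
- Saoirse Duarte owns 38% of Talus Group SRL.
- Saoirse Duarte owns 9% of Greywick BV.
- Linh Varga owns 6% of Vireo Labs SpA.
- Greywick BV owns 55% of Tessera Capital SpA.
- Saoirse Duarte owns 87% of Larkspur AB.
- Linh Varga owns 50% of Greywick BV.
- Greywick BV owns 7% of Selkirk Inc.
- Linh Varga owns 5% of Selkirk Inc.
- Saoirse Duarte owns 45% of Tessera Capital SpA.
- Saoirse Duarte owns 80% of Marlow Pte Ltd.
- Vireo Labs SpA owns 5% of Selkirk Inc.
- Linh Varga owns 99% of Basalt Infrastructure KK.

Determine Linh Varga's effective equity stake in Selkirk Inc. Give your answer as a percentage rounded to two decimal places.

8.85%

Linh reaches Selkirk along 4 paths.
Direct stake: 5% = 5%.
Via Vireo → Greywick: 6% × 11% × 7% = 0.0462%.
Via Greywick: 50% × 7% = 3.5%.
Via Vireo: 6% × 5% = 0.3%.
Total: 5% + 0.0462% + 3.5% + 0.3% = 8.8462%.
Rounded: 8.85%.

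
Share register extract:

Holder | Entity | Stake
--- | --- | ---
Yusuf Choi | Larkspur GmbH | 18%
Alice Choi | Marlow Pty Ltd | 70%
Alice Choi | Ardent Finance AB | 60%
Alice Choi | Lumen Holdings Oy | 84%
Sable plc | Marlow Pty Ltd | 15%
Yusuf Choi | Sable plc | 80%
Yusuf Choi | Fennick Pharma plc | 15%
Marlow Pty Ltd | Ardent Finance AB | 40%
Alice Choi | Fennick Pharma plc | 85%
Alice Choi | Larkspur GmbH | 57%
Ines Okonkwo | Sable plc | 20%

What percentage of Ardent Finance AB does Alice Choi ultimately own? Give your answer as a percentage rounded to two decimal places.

Alice reaches Ardent along 2 paths.
Direct stake: 60% = 60%.
Via Marlow: 70% × 40% = 28%.
Total: 60% + 28% = 88%.
Rounded: 88.00%.

88.00%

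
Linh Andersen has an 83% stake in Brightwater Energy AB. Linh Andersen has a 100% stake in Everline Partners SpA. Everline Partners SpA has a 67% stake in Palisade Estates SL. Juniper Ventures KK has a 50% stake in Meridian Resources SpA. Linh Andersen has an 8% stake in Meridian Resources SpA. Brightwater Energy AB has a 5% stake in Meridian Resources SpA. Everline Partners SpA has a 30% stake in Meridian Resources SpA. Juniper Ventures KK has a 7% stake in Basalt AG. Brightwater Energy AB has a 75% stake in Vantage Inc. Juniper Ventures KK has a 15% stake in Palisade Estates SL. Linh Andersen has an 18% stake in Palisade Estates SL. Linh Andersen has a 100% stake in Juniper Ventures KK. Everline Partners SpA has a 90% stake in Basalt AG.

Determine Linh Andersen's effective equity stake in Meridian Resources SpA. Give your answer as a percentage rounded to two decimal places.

92.15%

Linh reaches Meridian along 4 paths.
Via Everline: 100% × 30% = 30%.
Via Juniper: 100% × 50% = 50%.
Via Brightwater: 83% × 5% = 4.15%.
Direct stake: 8% = 8%.
Total: 30% + 50% + 4.15% + 8% = 92.15%.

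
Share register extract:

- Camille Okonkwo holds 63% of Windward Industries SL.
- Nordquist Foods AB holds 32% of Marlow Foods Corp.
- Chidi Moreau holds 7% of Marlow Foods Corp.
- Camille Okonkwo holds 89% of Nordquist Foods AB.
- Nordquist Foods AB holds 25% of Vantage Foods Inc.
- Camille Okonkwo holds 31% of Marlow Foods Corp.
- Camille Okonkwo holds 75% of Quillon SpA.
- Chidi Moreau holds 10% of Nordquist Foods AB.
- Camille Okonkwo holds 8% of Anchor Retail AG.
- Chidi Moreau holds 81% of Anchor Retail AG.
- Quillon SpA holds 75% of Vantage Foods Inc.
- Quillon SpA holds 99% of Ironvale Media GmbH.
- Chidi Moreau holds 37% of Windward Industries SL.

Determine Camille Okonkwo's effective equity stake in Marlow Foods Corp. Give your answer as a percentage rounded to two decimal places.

Camille reaches Marlow along 2 paths.
Via Nordquist: 89% × 32% = 28.48%.
Direct stake: 31% = 31%.
Total: 28.48% + 31% = 59.48%.

59.48%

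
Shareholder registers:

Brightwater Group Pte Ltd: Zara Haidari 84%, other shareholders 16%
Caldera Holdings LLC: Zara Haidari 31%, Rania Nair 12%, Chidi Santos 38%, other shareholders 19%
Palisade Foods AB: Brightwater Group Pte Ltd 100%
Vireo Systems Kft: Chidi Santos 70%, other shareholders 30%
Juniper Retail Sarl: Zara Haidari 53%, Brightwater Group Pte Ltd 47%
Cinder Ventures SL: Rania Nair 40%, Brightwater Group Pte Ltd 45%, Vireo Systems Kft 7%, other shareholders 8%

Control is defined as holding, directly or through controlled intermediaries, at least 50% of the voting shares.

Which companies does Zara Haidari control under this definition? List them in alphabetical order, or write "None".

Brightwater Group Pte Ltd, Juniper Retail Sarl, Palisade Foods AB

Zara holds 84% of Brightwater, so Zara controls Brightwater.
Brightwater holds 100% of Palisade, so Zara controls Palisade.
Zara and Brightwater together hold 53% + 47% = 100% of Juniper, so Zara controls Juniper.
No other company's threshold is met.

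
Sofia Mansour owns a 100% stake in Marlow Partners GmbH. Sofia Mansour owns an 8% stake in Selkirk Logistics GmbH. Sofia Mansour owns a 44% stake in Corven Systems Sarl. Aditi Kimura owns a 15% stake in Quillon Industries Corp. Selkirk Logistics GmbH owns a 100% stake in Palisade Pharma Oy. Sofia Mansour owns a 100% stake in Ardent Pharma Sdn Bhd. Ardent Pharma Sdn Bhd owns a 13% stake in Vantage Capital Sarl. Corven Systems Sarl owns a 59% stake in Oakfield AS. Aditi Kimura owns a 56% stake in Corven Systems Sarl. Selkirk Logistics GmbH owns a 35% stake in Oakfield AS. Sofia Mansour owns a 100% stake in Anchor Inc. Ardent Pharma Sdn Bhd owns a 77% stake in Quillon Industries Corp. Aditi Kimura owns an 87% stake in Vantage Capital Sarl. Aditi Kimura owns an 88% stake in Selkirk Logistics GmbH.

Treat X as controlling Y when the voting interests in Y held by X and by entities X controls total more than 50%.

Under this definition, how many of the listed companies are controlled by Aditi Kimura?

Aditi holds 56% of Corven, so Aditi controls Corven.
Aditi holds 88% of Selkirk, so Aditi controls Selkirk.
Corven and Selkirk together hold 59% + 35% = 94% of Oakfield, so Aditi controls Oakfield.
Selkirk holds 100% of Palisade, so Aditi controls Palisade.
Aditi holds 87% of Vantage, so Aditi controls Vantage.
No other company's threshold is met.
Aditi controls 5 companies.

5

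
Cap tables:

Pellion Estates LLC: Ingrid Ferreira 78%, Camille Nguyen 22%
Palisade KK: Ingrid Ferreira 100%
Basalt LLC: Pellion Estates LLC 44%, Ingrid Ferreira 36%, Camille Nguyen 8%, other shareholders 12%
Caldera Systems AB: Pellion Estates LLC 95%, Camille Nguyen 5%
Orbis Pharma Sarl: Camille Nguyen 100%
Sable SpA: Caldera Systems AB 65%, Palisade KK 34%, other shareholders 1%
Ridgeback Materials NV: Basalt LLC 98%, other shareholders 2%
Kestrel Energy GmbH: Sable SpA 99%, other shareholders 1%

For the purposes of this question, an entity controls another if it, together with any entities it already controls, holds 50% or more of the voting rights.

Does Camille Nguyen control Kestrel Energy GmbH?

Camille holds 100% of Orbis, so Camille controls Orbis.
Neither Camille nor any entity Camille controls holds any voting interest in Kestrel.
So Camille does not control Kestrel.

No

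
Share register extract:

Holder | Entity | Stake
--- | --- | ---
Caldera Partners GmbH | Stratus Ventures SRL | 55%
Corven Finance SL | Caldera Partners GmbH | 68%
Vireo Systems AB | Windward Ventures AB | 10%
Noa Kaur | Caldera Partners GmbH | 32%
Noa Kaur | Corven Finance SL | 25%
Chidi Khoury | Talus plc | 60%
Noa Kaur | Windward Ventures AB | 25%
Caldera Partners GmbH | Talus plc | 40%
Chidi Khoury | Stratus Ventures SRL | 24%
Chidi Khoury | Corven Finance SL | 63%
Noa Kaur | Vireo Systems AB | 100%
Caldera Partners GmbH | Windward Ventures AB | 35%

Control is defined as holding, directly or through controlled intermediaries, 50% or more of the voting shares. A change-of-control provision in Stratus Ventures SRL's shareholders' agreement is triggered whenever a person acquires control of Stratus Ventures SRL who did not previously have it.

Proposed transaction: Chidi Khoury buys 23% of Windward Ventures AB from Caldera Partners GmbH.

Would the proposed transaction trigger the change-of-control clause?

The purchase adds only to Chidi's holdings (Caldera's stake shrinks), so Chidi is the only person who could newly come to control Stratus.
Chidi holds 63% of Corven, so Chidi controls Corven.
Corven holds 68% of Caldera, so Chidi controls Caldera.
Caldera and Chidi together hold 55% + 24% = 79% of Stratus, so Chidi controls Stratus.
So Chidi already controls Stratus before the transaction.
After the purchase, Chidi holds 23% of Windward directly, and Caldera's stake falls to 12%.
Chidi controlled Stratus already, so this is not a new person acquiring control; every other person's position is unchanged or reduced.
No new person acquires control, so the clause is not triggered.

No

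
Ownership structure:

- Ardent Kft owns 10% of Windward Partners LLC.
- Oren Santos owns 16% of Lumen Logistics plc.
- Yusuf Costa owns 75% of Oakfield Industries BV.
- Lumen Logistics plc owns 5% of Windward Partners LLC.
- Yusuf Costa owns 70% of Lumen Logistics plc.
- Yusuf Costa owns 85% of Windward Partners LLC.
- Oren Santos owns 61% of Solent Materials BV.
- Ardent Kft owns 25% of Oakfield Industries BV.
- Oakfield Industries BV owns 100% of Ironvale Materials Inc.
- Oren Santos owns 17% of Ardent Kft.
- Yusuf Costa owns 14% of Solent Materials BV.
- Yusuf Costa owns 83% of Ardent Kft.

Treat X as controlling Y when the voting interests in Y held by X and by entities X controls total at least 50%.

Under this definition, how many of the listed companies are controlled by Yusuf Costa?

5

Yusuf holds 70% of Lumen, so Yusuf controls Lumen.
Yusuf holds 83% of Ardent, so Yusuf controls Ardent.
Lumen and Yusuf and Ardent together hold 5% + 85% + 10% = 100% of Windward, so Yusuf controls Windward.
Ardent and Yusuf together hold 25% + 75% = 100% of Oakfield, so Yusuf controls Oakfield.
Oakfield holds 100% of Ironvale, so Yusuf controls Ironvale.
No other company's threshold is met.
Yusuf controls 5 companies.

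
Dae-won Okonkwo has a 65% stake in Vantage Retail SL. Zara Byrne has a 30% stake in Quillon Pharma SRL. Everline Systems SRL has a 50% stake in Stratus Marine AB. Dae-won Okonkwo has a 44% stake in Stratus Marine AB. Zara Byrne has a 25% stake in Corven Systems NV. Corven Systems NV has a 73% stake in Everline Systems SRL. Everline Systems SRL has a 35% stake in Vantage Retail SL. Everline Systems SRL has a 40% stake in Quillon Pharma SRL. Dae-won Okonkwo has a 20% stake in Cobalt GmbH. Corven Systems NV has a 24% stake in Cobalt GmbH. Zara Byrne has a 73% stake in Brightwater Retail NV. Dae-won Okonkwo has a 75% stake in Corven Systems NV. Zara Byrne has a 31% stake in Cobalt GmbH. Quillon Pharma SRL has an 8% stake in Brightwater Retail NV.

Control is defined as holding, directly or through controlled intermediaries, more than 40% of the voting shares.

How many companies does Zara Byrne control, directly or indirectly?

Zara holds 73% of Brightwater, so Zara controls Brightwater.
No other company's threshold is met.
Zara controls 1 company.

1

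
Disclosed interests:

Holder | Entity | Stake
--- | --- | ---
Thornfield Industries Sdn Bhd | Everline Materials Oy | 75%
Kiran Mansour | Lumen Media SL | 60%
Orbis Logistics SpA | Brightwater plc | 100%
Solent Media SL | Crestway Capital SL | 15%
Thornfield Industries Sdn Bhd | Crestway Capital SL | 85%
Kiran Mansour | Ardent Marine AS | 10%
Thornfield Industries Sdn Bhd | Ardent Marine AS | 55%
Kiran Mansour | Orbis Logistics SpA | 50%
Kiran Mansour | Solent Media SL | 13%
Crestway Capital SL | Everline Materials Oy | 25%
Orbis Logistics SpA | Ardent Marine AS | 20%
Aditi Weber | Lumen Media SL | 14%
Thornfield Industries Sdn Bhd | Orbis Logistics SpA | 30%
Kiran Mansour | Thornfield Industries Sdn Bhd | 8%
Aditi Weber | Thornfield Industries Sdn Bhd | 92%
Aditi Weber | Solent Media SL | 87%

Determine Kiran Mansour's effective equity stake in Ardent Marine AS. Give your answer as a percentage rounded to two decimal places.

24.88%

Kiran reaches Ardent along 4 paths.
Via Thornfield: 8% × 55% = 4.4%.
Via Orbis: 50% × 20% = 10%.
Via Thornfield → Orbis: 8% × 30% × 20% = 0.48%.
Direct stake: 10% = 10%.
Total: 4.4% + 10% + 0.48% + 10% = 24.88%.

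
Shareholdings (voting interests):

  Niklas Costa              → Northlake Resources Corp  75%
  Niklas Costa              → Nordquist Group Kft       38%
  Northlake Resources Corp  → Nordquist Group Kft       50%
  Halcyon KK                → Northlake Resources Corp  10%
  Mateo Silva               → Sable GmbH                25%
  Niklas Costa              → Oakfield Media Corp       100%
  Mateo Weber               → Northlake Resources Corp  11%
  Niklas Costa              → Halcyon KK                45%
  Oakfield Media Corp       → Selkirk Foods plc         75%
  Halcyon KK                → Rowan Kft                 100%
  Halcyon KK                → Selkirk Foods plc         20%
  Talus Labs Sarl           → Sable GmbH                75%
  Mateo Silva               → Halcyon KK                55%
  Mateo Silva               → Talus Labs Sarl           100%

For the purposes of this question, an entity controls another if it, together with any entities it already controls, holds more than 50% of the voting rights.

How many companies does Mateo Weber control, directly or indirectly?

0

Mateo Weber's largest direct stake is 11% in Northlake, which does not meet the threshold.
Mateo Weber controls 0 companies.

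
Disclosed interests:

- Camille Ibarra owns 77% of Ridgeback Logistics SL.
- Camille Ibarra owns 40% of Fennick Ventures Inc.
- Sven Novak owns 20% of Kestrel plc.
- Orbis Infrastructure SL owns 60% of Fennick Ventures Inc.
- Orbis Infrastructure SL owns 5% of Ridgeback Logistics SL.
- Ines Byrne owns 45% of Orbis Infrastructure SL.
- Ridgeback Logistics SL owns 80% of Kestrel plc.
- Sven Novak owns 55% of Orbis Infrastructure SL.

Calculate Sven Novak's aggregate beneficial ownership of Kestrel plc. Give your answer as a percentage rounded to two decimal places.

22.20%

Sven reaches Kestrel along 2 paths.
Direct stake: 20% = 20%.
Via Orbis → Ridgeback: 55% × 5% × 80% = 2.2%.
Total: 20% + 2.2% = 22.2%.
Rounded: 22.20%.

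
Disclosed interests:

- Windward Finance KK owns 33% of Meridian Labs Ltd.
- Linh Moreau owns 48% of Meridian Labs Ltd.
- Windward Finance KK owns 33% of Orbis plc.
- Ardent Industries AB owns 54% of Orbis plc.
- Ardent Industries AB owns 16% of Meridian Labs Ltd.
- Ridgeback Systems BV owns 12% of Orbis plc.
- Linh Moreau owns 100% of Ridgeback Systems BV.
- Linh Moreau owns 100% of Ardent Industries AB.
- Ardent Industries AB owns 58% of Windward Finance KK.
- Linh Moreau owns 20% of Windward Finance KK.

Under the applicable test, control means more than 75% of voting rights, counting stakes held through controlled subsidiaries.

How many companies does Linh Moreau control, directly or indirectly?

Linh holds 100% of Ardent, so Linh controls Ardent.
Ardent and Linh together hold 58% + 20% = 78% of Windward, so Linh controls Windward.
Linh holds 100% of Ridgeback, so Linh controls Ridgeback.
Windward and Ardent and Linh together hold 33% + 16% + 48% = 97% of Meridian, so Linh controls Meridian.
Windward and Ardent and Ridgeback together hold 33% + 54% + 12% = 99% of Orbis, so Linh controls Orbis.
Linh controls 5 companies.

5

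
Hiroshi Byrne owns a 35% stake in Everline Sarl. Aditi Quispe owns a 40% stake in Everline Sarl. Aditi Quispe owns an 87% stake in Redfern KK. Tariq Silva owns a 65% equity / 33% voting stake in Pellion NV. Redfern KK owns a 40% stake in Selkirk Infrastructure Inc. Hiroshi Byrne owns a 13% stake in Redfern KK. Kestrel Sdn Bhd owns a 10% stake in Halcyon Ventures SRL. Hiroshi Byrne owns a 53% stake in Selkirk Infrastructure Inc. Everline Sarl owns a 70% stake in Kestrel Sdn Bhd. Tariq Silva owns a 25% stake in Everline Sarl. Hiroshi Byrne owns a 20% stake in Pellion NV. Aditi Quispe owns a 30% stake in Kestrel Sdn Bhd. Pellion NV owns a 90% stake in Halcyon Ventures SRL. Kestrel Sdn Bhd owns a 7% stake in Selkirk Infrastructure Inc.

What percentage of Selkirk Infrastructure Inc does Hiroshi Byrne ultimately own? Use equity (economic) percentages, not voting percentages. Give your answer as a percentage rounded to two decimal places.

Hiroshi reaches Selkirk along 3 paths.
Via Redfern: 13% × 40% = 5.2%.
Via Everline → Kestrel: 35% × 70% × 7% = 1.715%.
Direct stake: 53% = 53%.
Total: 5.2% + 1.715% + 53% = 59.915%.
Rounded: 59.92%.

59.92%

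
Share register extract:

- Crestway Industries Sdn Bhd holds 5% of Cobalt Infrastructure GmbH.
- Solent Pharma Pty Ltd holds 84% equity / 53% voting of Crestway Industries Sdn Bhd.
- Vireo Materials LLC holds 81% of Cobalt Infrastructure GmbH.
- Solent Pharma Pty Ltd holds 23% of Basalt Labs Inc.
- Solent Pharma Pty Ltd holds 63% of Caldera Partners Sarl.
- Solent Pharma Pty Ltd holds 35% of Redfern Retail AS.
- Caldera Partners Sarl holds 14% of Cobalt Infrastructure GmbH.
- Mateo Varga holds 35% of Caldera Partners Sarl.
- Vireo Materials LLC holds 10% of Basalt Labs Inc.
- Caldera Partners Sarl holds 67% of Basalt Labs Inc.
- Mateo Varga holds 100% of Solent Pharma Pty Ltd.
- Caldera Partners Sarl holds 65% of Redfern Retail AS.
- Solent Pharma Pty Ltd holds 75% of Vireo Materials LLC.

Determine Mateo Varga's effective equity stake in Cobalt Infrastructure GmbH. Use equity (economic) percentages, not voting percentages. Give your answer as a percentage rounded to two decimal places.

78.67%

Mateo reaches Cobalt along 4 paths.
Via Solent → Vireo: 100% × 75% × 81% = 60.75%.
Via Solent → Crestway: 100% × 84% × 5% = 4.2%.
Via Caldera: 35% × 14% = 4.9%.
Via Solent → Caldera: 100% × 63% × 14% = 8.82%.
Total: 60.75% + 4.2% + 4.9% + 8.82% = 78.67%.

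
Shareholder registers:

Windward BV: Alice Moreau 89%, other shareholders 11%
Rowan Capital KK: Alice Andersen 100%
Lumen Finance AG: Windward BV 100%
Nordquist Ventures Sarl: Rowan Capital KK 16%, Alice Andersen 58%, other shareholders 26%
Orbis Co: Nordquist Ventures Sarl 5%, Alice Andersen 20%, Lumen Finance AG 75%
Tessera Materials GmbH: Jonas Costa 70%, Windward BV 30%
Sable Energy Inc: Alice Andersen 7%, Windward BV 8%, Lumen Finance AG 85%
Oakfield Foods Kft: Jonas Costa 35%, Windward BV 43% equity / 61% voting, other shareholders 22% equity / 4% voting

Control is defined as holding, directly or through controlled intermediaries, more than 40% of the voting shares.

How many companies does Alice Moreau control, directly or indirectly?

5

Alice Moreau holds 89% of Windward, so Alice Moreau controls Windward.
Windward holds 100% of Lumen, so Alice Moreau controls Lumen.
Lumen holds 75% of Orbis, so Alice Moreau controls Orbis.
Windward and Lumen together hold 8% + 85% = 93% of Sable, so Alice Moreau controls Sable.
Windward holds 61% of Oakfield, so Alice Moreau controls Oakfield.
No other company's threshold is met.
Alice Moreau controls 5 companies.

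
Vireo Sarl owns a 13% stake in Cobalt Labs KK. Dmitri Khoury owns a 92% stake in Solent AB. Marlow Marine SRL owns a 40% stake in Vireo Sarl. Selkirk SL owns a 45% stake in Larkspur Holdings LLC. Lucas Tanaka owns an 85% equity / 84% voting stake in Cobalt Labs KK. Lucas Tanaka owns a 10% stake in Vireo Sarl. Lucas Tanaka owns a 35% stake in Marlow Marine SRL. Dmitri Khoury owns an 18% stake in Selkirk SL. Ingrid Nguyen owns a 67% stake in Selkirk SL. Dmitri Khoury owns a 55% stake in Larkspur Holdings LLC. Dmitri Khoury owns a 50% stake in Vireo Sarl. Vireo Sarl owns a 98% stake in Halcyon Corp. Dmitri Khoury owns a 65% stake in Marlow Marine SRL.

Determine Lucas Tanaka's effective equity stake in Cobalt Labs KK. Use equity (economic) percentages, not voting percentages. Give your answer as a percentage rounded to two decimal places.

88.12%

Lucas reaches Cobalt along 3 paths.
Direct stake: 85% = 85%.
Via Vireo: 10% × 13% = 1.3%.
Via Marlow → Vireo: 35% × 40% × 13% = 1.82%.
Total: 85% + 1.3% + 1.82% = 88.12%.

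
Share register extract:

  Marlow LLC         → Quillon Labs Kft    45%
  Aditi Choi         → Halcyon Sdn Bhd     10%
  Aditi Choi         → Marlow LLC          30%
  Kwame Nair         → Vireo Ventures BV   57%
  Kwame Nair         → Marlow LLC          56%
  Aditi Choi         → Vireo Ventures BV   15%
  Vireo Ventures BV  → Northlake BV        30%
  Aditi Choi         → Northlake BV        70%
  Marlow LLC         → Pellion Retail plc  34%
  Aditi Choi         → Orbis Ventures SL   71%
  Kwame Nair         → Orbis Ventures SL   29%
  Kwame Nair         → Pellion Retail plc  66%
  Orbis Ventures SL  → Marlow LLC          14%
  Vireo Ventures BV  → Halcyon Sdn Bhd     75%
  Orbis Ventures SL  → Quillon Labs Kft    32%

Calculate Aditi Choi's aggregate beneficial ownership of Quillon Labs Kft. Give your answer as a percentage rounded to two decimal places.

Aditi reaches Quillon along 3 paths.
Via Marlow: 30% × 45% = 13.5%.
Via Orbis → Marlow: 71% × 14% × 45% = 4.473%.
Via Orbis: 71% × 32% = 22.72%.
Total: 13.5% + 4.473% + 22.72% = 40.693%.
Rounded: 40.69%.

40.69%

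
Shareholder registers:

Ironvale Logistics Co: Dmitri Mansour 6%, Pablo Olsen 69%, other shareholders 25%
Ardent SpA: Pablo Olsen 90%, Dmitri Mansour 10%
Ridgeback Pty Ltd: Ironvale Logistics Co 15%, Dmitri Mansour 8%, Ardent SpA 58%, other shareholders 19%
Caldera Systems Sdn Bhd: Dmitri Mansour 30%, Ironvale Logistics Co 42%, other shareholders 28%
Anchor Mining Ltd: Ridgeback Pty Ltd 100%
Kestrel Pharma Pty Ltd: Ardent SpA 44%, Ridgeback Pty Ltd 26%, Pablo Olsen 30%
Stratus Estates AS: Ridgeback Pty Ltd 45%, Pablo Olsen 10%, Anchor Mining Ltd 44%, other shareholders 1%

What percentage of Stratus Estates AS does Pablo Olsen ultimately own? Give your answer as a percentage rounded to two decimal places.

65.67%

Pablo reaches Stratus along 5 paths.
Via Ironvale → Ridgeback: 69% × 15% × 45% = 4.6575%.
Via Ardent → Ridgeback: 90% × 58% × 45% = 23.49%.
Direct stake: 10% = 10%.
Via Ironvale → Ridgeback → Anchor: 69% × 15% × 100% × 44% = 4.554%.
Via Ardent → Ridgeback → Anchor: 90% × 58% × 100% × 44% = 22.968%.
Total: 4.6575% + 23.49% + 10% + 4.554% + 22.968% = 65.6695%.
Rounded: 65.67%.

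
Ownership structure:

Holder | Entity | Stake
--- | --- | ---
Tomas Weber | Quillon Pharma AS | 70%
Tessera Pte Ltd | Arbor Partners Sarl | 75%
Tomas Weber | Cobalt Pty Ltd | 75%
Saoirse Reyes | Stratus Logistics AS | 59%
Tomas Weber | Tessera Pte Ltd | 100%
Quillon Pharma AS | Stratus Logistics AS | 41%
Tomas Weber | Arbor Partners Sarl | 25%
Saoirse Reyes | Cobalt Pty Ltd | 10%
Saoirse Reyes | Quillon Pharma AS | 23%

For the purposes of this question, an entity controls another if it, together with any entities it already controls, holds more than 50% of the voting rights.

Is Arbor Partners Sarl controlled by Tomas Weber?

Tomas holds 100% of Tessera, so Tomas controls Tessera.
Tessera and Tomas together hold 75% + 25% = 100% of Arbor, so Tomas controls Arbor.

Yes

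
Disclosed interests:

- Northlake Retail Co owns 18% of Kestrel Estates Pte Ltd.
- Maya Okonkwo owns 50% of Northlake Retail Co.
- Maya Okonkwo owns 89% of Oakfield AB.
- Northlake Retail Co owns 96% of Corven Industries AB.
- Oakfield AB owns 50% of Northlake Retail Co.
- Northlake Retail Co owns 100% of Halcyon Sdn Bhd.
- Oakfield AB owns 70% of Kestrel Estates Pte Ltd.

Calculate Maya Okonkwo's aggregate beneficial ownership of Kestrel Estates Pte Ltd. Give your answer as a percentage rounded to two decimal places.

Maya reaches Kestrel along 3 paths.
Via Oakfield: 89% × 70% = 62.3%.
Via Oakfield → Northlake: 89% × 50% × 18% = 8.01%.
Via Northlake: 50% × 18% = 9%.
Total: 62.3% + 8.01% + 9% = 79.31%.

79.31%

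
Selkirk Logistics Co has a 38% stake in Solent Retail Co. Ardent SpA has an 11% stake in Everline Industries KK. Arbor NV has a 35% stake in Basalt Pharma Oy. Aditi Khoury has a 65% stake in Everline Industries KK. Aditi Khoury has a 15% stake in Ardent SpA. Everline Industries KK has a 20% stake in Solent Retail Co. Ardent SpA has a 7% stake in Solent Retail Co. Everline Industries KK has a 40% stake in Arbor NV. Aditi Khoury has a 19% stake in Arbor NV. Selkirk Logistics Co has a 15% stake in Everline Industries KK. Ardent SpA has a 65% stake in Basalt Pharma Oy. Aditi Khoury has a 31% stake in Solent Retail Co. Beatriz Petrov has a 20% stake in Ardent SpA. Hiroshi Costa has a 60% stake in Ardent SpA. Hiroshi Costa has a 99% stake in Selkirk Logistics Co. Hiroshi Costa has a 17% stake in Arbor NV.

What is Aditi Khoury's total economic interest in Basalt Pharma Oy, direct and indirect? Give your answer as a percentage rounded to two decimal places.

Aditi reaches Basalt along 4 paths.
Via Ardent: 15% × 65% = 9.75%.
Via Arbor: 19% × 35% = 6.65%.
Via Ardent → Everline → Arbor: 15% × 11% × 40% × 35% = 0.231%.
Via Everline → Arbor: 65% × 40% × 35% = 9.1%.
Total: 9.75% + 6.65% + 0.231% + 9.1% = 25.731%.
Rounded: 25.73%.

25.73%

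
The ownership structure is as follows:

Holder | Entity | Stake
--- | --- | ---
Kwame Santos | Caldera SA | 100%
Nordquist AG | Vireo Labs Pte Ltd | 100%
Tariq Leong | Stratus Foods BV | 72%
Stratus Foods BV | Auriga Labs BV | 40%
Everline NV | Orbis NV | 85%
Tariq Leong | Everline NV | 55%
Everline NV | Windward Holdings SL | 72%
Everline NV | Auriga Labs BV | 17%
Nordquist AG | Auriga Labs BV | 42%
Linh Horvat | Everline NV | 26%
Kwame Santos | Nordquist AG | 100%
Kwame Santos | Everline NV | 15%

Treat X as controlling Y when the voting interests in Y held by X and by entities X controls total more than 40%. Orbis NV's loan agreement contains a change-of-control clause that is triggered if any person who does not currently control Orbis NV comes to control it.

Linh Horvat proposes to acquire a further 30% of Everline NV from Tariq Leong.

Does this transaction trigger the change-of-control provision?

The purchase adds only to Linh's holdings (Tariq's stake shrinks), so Linh is the only person who could newly come to control Orbis.
Linh's largest direct stake is 26% in Everline, which does not meet the threshold, so Linh controls no company.
Neither Linh nor any entity Linh controls holds any voting interest in Orbis.
So before the transaction, Linh does not control Orbis.
After the purchase, Linh's direct stake in Everline rises to 26% + 30% = 56%, and Tariq's stake falls to 25%.
Linh holds 56% of Everline, so Linh controls Everline.
Everline holds 85% of Orbis, so Linh controls Orbis.
Linh did not control Orbis before and does after, so the clause is triggered.

Yes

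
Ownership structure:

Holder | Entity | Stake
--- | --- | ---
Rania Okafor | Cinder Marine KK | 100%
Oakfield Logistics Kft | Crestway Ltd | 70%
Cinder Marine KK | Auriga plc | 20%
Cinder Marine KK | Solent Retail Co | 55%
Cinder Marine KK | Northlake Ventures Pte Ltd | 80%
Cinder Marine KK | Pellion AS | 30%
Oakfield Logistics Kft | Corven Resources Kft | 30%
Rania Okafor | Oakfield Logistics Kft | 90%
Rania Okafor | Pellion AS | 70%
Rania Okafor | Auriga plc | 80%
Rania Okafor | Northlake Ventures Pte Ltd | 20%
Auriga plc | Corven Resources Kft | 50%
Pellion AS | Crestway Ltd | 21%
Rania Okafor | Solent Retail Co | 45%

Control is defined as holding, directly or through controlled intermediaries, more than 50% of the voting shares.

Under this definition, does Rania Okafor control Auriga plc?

Rania holds 100% of Cinder, so Rania controls Cinder.
Rania and Cinder together hold 80% + 20% = 100% of Auriga, so Rania controls Auriga.

Yes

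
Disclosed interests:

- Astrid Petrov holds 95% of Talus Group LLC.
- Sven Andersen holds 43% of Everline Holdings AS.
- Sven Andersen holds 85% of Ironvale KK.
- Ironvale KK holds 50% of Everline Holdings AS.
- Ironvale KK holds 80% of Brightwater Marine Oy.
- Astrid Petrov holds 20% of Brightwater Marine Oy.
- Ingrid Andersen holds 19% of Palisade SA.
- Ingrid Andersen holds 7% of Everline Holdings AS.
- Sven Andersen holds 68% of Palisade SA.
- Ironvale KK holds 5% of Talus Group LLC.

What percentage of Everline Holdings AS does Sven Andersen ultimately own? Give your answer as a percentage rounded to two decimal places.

Sven reaches Everline along 2 paths.
Via Ironvale: 85% × 50% = 42.5%.
Direct stake: 43% = 43%.
Total: 42.5% + 43% = 85.5%.
Rounded: 85.50%.

85.50%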